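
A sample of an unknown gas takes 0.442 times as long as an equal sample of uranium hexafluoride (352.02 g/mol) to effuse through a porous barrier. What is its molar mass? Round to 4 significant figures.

From Graham's law, t_X/t_UF₆ = √(M_X/M_UF₆).
0.442 = √(M_X/352.02)
M_X = 352.02 × 0.442² = 352.02 × 0.1954 = 68.77 g/mol

68.77 g/mol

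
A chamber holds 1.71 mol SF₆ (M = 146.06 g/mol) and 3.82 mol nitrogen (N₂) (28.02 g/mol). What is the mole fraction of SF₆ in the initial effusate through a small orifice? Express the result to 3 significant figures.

Rate_i ∝ x_i/√M_i (Graham's law weighted by mole fraction), so the effusate composition follows n_i/√M_i.
x_SF₆(eff) = (n_SF₆/√M_SF₆) / (n_SF₆/√M_SF₆ + n_N₂/√M_N₂)
= (1.71/√146.06) / (1.71/√146.06 + 3.82/√28.02) = 0.1415/(0.1415 + 0.7217) = 0.164.

0.164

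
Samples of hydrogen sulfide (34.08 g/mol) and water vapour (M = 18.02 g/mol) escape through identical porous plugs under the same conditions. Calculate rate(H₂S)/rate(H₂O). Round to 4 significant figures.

0.7272

From Graham's law, rate_H₂S/rate_H₂O = √(M_H₂O/M_H₂S) = √(18.02/34.08) = √0.5288 = 0.7272.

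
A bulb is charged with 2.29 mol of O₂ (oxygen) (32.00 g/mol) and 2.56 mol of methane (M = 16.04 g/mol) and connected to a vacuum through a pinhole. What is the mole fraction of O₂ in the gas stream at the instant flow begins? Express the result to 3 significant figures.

Effusion rate of each component ∝ n_i/√M_i (partial pressure × 1/√M).
So x_O₂ in the escaping gas = (n_O₂/√M_O₂) / Σ(n_i/√M_i)
= (2.29/√32.00) / (2.29/√32.00 + 2.56/√16.04) = 0.4048/(0.4048 + 0.6392) = 0.388.

0.388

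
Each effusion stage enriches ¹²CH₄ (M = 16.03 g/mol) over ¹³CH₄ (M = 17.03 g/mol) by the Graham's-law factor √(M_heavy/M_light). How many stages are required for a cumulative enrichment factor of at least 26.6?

Single-stage factor α = √(17.03/16.03), so ln α = ½ ln(1.06238) = 0.03026.
Need α^N ≥ 26.6 ⇒ N ≥ ln(26.6) / ln α = 3.281 / 0.03026 = 108.43.
Rounding up, N = 109 stages.

109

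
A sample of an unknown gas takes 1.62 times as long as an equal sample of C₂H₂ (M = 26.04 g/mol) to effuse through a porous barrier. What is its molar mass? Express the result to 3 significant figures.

Using Graham's law: t_X/t_C₂H₂ = √(M_X/M_C₂H₂).
1.62 = √(M_X/26.04)
M_X = 26.04 × 1.62² = 26.04 × 2.624 = 68.3 g/mol

68.3 g/mol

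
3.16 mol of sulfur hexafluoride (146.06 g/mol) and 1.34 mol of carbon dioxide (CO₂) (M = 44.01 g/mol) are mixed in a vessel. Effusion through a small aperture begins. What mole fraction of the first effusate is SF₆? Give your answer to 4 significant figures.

0.5642

Effusion rate of each component ∝ n_i/√M_i (partial pressure × 1/√M).
Mole fraction of SF₆ in the effusate = (n_SF₆/√M_SF₆) / (n_SF₆/√M_SF₆ + n_CO₂/√M_CO₂)
= (3.16/√146.06) / (3.16/√146.06 + 1.34/√44.01) = 0.2615/(0.2615 + 0.2020) = 0.5642.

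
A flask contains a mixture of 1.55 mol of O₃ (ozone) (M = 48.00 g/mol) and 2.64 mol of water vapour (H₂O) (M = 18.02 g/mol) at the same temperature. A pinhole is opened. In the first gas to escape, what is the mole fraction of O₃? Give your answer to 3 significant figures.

0.265

Each component's effusion rate ∝ (its partial pressure)·(1/√M) ∝ n_i/√M_i.
So x_O₃ in the escaping gas = (n_O₃/√M_O₃) / Σ(n_i/√M_i)
= (1.55/√48.00) / (1.55/√48.00 + 2.64/√18.02) = 0.2237/(0.2237 + 0.6219) = 0.265.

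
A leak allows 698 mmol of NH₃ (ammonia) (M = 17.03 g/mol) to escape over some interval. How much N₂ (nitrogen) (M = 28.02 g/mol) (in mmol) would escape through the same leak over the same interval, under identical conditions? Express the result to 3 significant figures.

By Graham's law, rate_N₂/rate_NH₃ = √(M_NH₃/M_N₂) = √(17.03/28.02) = √0.6078 = 0.7796.
So the amount for N₂ is 698 × 0.7796 = 544 mmol.

544 mmol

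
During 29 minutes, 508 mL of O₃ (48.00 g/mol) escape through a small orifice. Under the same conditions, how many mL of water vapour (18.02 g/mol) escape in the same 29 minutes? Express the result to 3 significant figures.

By Graham's law, rate_H₂O/rate_O₃ = √(M_O₃/M_H₂O) = √(48.00/18.02) = √2.664 = 1.632.
So the volume for H₂O is 508 × 1.632 = 829 mL.

829 mL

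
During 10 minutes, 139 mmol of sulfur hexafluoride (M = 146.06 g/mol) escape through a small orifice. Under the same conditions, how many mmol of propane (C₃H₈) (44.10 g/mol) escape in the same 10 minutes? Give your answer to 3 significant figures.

From Graham's law, rate_C₃H₈/rate_SF₆ = √(M_SF₆/M_C₃H₈) = √(146.06/44.10) = √3.312 = 1.820.
So the amount for C₃H₈ is 139 × 1.820 = 253 mmol.

253 mmol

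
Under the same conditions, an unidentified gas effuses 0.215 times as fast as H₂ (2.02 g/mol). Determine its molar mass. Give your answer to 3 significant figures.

43.7 g/mol

Using Graham's law: rate_X/rate_H₂ = √(M_H₂/M_X).
0.215 = √(2.02/M_X)
M_X = 2.02 / 0.215² = 2.02 / 0.04622 = 43.7 g/mol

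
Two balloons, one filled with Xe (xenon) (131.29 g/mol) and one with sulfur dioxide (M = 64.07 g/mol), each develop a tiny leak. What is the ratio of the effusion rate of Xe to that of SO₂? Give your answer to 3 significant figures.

From Graham's law, rate_Xe/rate_SO₂ = √(M_SO₂/M_Xe) = √(64.07/131.29) = √0.4880 = 0.699.

0.699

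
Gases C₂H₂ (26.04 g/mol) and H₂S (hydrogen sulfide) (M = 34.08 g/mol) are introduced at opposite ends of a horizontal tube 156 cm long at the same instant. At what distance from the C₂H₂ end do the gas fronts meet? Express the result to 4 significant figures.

83.24 cm

Graham's law gives d_C₂H₂/d_H₂S = rate_C₂H₂/rate_H₂S = √(M_H₂S/M_C₂H₂) = √(34.08/26.04) = 1.144.
With d_C₂H₂ + d_H₂S = 156 cm, d_H₂S = 156/(1 + 1.144) = 72.76 cm.
d_C₂H₂ = 156 − 72.76 = 83.24 cm.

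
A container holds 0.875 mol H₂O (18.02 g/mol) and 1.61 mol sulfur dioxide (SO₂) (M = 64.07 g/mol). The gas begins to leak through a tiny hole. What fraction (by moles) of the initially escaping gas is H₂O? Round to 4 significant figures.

Each component's effusion rate ∝ (its partial pressure)·(1/√M) ∝ n_i/√M_i.
So x_H₂O in the escaping gas = (n_H₂O/√M_H₂O) / Σ(n_i/√M_i)
= (0.875/√18.02) / (0.875/√18.02 + 1.61/√64.07) = 0.2061/(0.2061 + 0.2011) = 0.5061.

0.5061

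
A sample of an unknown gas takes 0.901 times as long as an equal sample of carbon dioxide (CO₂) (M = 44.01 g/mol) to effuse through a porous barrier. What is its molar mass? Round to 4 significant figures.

35.73 g/mol

Since effusion rate ∝ 1/√M, t_X/t_CO₂ = √(M_X/M_CO₂).
0.901 = √(M_X/44.01)
M_X = 44.01 × 0.901² = 44.01 × 0.8118 = 35.73 g/mol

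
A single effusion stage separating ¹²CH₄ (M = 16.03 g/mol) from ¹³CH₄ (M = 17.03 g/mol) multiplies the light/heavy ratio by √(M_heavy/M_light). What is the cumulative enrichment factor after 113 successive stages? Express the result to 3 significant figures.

30.5

After 113 stages the ratio has grown by (√(17.03/16.03))^113 = (17.03/16.03)^(113/2).
= 1.06238^(113/2) = 30.5.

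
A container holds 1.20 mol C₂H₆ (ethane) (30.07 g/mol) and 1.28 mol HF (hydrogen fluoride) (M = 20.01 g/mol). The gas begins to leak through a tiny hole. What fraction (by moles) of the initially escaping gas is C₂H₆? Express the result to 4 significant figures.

Rate_i ∝ x_i/√M_i (Graham's law weighted by mole fraction), so the effusate composition follows n_i/√M_i.
Mole fraction of C₂H₆ in the effusate = (n_C₂H₆/√M_C₂H₆) / (n_C₂H₆/√M_C₂H₆ + n_HF/√M_HF)
= (1.20/√30.07) / (1.20/√30.07 + 1.28/√20.01) = 0.2188/(0.2188 + 0.2861) = 0.4334.

0.4334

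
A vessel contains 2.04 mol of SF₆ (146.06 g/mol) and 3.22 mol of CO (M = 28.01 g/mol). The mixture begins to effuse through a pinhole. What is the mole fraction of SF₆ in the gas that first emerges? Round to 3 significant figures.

Rate_i ∝ x_i/√M_i (Graham's law weighted by mole fraction), so the effusate composition follows n_i/√M_i.
x_SF₆(eff) = (n_SF₆/√M_SF₆) / (n_SF₆/√M_SF₆ + n_CO/√M_CO)
= (2.04/√146.06) / (2.04/√146.06 + 3.22/√28.01) = 0.1688/(0.1688 + 0.6084) = 0.217.

0.217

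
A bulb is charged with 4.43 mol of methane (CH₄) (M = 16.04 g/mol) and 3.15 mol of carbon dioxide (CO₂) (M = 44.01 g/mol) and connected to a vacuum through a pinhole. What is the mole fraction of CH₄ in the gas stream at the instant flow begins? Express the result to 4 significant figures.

Each component's effusion rate ∝ (its partial pressure)·(1/√M) ∝ n_i/√M_i.
So x_CH₄ in the escaping gas = (n_CH₄/√M_CH₄) / Σ(n_i/√M_i)
= (4.43/√16.04) / (4.43/√16.04 + 3.15/√44.01) = 1.106/(1.106 + 0.4748) = 0.6997.

0.6997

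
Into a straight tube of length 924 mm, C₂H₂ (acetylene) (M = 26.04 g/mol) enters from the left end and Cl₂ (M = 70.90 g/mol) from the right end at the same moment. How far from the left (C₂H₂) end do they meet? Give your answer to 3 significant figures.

Graham's law gives d_C₂H₂/d_Cl₂ = rate_C₂H₂/rate_Cl₂ = √(M_Cl₂/M_C₂H₂) = √(70.90/26.04) = 1.650.
With d_C₂H₂ + d_Cl₂ = 924 mm, d_Cl₂ = 924/(1 + 1.650) = 348.7 mm.
d_C₂H₂ = 924 − 348.7 = 575 mm.

575 mm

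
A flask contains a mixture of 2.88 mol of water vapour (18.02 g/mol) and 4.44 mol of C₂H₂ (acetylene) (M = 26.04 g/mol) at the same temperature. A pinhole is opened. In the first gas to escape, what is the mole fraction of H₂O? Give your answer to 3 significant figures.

0.438

Each component's effusion rate ∝ (its partial pressure)·(1/√M) ∝ n_i/√M_i.
So x_H₂O in the escaping gas = (n_H₂O/√M_H₂O) / Σ(n_i/√M_i)
= (2.88/√18.02) / (2.88/√18.02 + 4.44/√26.04) = 0.6784/(0.6784 + 0.8701) = 0.438.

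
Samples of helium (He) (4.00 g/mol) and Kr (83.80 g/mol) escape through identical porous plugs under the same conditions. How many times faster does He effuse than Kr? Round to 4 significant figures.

4.577

From Graham's law, rate_He/rate_Kr = √(M_Kr/M_He) = √(83.80/4.00) = √20.95 = 4.577.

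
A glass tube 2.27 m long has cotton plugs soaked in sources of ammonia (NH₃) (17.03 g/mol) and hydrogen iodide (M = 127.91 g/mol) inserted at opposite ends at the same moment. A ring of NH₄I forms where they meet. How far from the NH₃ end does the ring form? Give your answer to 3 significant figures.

The fronts meet when d_NH₃ + d_HI = L with d_NH₃/d_HI = √(M_HI/M_NH₃) (Graham's law). Here √(M_HI/M_NH₃) = √(127.91/17.03) = 2.741.
With d_NH₃ + d_HI = 2.27 m, d_HI = 2.27/(1 + 2.741) = 0.6069 m.
d_NH₃ = 2.27 − 0.6069 = 1.66 m.

1.66 m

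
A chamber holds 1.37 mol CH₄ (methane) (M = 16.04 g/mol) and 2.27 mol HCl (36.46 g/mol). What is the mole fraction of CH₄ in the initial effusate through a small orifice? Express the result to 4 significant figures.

0.4764

Effusion rate of each component ∝ n_i/√M_i (partial pressure × 1/√M).
x_CH₄(eff) = (n_CH₄/√M_CH₄) / (n_CH₄/√M_CH₄ + n_HCl/√M_HCl)
= (1.37/√16.04) / (1.37/√16.04 + 2.27/√36.46) = 0.3421/(0.3421 + 0.3759) = 0.4764.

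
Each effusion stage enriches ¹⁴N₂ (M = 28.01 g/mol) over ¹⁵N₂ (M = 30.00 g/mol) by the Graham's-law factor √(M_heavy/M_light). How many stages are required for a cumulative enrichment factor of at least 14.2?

78

Per stage α = (30.00/28.01)^(1/2) = 1.07105^0.5, giving ln α = 0.03432.
Need α^N ≥ 14.2 ⇒ N ≥ ln(14.2) / ln α = 2.653 / 0.03432 = 77.31.
Minimum whole number of stages: N = 78.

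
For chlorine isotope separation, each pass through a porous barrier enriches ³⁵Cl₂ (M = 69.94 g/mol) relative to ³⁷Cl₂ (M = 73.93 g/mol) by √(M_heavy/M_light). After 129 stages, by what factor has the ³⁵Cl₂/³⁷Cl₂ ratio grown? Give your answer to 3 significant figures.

The single-stage factor is √(M_heavy/M_light), so 129 stages give [√(73.93/69.94)]^129 = (73.93/69.94)^(129/2).
= 1.05705^(129/2) = 35.8.

35.8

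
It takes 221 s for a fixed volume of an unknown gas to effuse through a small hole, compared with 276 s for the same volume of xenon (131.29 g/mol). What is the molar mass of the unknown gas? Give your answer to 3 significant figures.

Using Graham's law: t_X/t_Xe = √(M_X/M_Xe).
221/276 = 0.8007 = √(M_X/131.29)
M_X = 131.29 × 0.8007² = 131.29 × 0.6412 = 84.2 g/mol

84.2 g/mol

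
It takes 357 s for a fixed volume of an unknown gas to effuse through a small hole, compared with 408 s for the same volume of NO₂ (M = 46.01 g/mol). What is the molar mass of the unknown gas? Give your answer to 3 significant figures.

35.2 g/mol

By Graham's law, t_X/t_NO₂ = √(M_X/M_NO₂).
357/408 = 0.8750 = √(M_X/46.01)
M_X = 46.01 × 0.8750² = 46.01 × 0.7656 = 35.2 g/mol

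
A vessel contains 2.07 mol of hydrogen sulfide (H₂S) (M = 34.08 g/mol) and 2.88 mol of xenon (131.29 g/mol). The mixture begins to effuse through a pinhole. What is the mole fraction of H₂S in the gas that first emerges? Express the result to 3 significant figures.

Rate_i ∝ x_i/√M_i (Graham's law weighted by mole fraction), so the effusate composition follows n_i/√M_i.
So x_H₂S in the escaping gas = (n_H₂S/√M_H₂S) / Σ(n_i/√M_i)
= (2.07/√34.08) / (2.07/√34.08 + 2.88/√131.29) = 0.3546/(0.3546 + 0.2513) = 0.585.

0.585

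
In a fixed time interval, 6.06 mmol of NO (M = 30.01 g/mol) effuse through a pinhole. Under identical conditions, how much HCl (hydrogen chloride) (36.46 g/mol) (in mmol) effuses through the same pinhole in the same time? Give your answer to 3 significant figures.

Using Graham's law: rate_HCl/rate_NO = √(M_NO/M_HCl) = √(30.01/36.46) = √0.8231 = 0.9072.
So the amount for HCl is 6.06 × 0.9072 = 5.50 mmol.

5.50 mmol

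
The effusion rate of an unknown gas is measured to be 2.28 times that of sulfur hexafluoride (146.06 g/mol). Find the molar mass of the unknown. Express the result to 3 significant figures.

28.1 g/mol

From Graham's law, rate_X/rate_SF₆ = √(M_SF₆/M_X).
2.28 = √(146.06/M_X)
M_X = 146.06 / 2.28² = 146.06 / 5.198 = 28.1 g/mol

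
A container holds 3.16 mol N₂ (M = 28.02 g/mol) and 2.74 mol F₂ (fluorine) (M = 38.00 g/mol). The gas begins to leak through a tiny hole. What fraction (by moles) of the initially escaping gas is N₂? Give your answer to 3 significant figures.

Each component's effusion rate ∝ (its partial pressure)·(1/√M) ∝ n_i/√M_i.
So x_N₂ in the escaping gas = (n_N₂/√M_N₂) / Σ(n_i/√M_i)
= (3.16/√28.02) / (3.16/√28.02 + 2.74/√38.00) = 0.5970/(0.5970 + 0.4445) = 0.573.

0.573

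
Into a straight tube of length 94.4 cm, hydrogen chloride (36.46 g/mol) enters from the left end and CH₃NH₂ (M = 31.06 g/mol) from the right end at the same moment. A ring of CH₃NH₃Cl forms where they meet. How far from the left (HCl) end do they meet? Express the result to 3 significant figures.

Graham's law gives d_HCl/d_CH₃NH₂ = rate_HCl/rate_CH₃NH₂ = √(M_CH₃NH₂/M_HCl) = √(31.06/36.46) = 0.9230.
With d_HCl + d_CH₃NH₂ = 94.4 cm, d_CH₃NH₂ = 94.4/(1 + 0.9230) = 49.09 cm.
d_HCl = 94.4 − 49.09 = 45.3 cm.

45.3 cm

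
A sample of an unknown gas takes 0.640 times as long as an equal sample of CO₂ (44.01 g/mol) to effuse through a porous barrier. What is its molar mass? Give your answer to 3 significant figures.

By Graham's law, t_X/t_CO₂ = √(M_X/M_CO₂).
0.640 = √(M_X/44.01)
M_X = 44.01 × 0.640² = 44.01 × 0.4096 = 18.0 g/mol

18.0 g/mol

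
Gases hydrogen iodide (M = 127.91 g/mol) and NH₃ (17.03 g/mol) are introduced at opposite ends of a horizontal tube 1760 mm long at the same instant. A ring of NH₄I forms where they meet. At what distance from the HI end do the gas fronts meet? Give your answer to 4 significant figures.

470.5 mm

Distances travelled in equal time are proportional to diffusion rates, so d_HI/d_NH₃ = √(M_NH₃/M_HI) = √(17.03/127.91) = 0.3649.
With d_HI + d_NH₃ = 1760 mm, d_NH₃ = 1760/(1 + 0.3649) = 1289 mm.
d_HI = 1760 − 1289 = 470.5 mm.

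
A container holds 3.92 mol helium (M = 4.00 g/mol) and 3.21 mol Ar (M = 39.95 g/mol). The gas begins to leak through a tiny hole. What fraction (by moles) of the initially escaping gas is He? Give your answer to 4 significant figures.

0.7942

Rate_i ∝ x_i/√M_i (Graham's law weighted by mole fraction), so the effusate composition follows n_i/√M_i.
x_He(eff) = (n_He/√M_He) / (n_He/√M_He + n_Ar/√M_Ar)
= (3.92/√4.00) / (3.92/√4.00 + 3.21/√39.95) = 1.960/(1.960 + 0.5079) = 0.7942.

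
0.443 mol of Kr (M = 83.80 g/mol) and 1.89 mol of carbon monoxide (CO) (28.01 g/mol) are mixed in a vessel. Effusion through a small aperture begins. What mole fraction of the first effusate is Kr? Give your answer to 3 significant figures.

0.119

Each component's effusion rate ∝ (its partial pressure)·(1/√M) ∝ n_i/√M_i.
x_Kr(eff) = (n_Kr/√M_Kr) / (n_Kr/√M_Kr + n_CO/√M_CO)
= (0.443/√83.80) / (0.443/√83.80 + 1.89/√28.01) = 0.04839/(0.04839 + 0.3571) = 0.119.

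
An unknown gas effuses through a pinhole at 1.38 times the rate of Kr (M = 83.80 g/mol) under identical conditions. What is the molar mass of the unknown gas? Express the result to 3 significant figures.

44.0 g/mol

By Graham's law, rate_X/rate_Kr = √(M_Kr/M_X).
1.38 = √(83.80/M_X)
M_X = 83.80 / 1.38² = 83.80 / 1.904 = 44.0 g/mol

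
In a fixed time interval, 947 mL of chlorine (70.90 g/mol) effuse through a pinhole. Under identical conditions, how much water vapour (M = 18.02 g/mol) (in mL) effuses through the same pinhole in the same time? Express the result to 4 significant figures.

From Graham's law, rate_H₂O/rate_Cl₂ = √(M_Cl₂/M_H₂O) = √(70.90/18.02) = √3.935 = 1.984.
So the volume for H₂O is 947 × 1.984 = 1878 mL.

1878 mL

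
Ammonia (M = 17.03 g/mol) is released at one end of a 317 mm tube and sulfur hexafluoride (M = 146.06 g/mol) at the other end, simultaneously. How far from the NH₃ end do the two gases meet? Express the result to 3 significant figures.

In equal time, each gas travels a distance ∝ its rate ∝ 1/√M, so d_NH₃/d_SF₆ = √(M_SF₆/M_NH₃) = √(146.06/17.03) = 2.929.
With d_NH₃ + d_SF₆ = 317 mm, d_SF₆ = 317/(1 + 2.929) = 80.69 mm.
d_NH₃ = 317 − 80.69 = 236 mm.

236 mm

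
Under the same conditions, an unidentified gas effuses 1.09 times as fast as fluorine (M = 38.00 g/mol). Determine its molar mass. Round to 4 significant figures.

31.98 g/mol

By Graham's law, rate_X/rate_F₂ = √(M_F₂/M_X).
1.09 = √(38.00/M_X)
M_X = 38.00 / 1.09² = 38.00 / 1.188 = 31.98 g/mol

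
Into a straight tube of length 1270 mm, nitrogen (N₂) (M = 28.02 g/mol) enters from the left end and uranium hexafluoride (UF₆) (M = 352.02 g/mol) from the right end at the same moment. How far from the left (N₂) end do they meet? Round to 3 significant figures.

The fronts meet when d_N₂ + d_UF₆ = L with d_N₂/d_UF₆ = √(M_UF₆/M_N₂) (Graham's law). Here √(M_UF₆/M_N₂) = √(352.02/28.02) = 3.544.
With d_N₂ + d_UF₆ = 1270 mm, d_UF₆ = 1270/(1 + 3.544) = 279.5 mm.
d_N₂ = 1270 − 279.5 = 991 mm.

991 mm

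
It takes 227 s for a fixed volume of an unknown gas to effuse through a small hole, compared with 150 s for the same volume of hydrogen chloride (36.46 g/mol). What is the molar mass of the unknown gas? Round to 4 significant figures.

From Graham's law, t_X/t_HCl = √(M_X/M_HCl).
227/150 = 1.513 = √(M_X/36.46)
M_X = 36.46 × 1.513² = 36.46 × 2.290 = 83.50 g/mol

83.50 g/mol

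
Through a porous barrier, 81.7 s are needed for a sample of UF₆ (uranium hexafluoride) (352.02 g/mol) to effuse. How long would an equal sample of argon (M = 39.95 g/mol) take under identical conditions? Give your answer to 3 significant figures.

Using Graham's law: t_Ar/t_UF₆ = √(M_Ar/M_UF₆) = √(39.95/352.02) = √0.1135 = 0.3369.
So the time for Ar is 81.7 × 0.3369 = 27.5 s.

27.5 s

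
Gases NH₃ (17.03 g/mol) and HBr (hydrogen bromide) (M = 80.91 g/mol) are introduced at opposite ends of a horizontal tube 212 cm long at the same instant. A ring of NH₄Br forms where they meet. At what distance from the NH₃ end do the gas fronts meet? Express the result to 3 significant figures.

145 cm

Graham's law gives d_NH₃/d_HBr = rate_NH₃/rate_HBr = √(M_HBr/M_NH₃) = √(80.91/17.03) = 2.180.
With d_NH₃ + d_HBr = 212 cm, d_HBr = 212/(1 + 2.180) = 66.67 cm.
d_NH₃ = 212 − 66.67 = 145 cm.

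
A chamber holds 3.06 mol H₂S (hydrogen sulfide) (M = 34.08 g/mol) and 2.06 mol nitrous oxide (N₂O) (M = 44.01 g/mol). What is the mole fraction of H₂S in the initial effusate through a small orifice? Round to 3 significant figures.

Effusion rate of each component ∝ n_i/√M_i (partial pressure × 1/√M).
x_H₂S(eff) = (n_H₂S/√M_H₂S) / (n_H₂S/√M_H₂S + n_N₂O/√M_N₂O)
= (3.06/√34.08) / (3.06/√34.08 + 2.06/√44.01) = 0.5242/(0.5242 + 0.3105) = 0.628.

0.628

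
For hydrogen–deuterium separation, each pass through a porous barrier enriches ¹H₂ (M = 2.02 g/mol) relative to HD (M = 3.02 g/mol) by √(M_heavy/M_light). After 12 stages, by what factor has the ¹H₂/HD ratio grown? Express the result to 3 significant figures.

11.2

After 12 stages the ratio has grown by (√(3.02/2.02))^12 = (3.02/2.02)^(12/2).
= 1.49505^6 = 11.2.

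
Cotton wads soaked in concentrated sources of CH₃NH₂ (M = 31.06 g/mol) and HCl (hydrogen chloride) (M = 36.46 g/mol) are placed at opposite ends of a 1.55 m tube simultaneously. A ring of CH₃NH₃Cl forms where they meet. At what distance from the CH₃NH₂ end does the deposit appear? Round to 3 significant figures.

0.806 m

Graham's law gives d_CH₃NH₂/d_HCl = rate_CH₃NH₂/rate_HCl = √(M_HCl/M_CH₃NH₂) = √(36.46/31.06) = 1.083.
With d_CH₃NH₂ + d_HCl = 1.55 m, d_HCl = 1.55/(1 + 1.083) = 0.7440 m.
d_CH₃NH₂ = 1.55 − 0.7440 = 0.806 m.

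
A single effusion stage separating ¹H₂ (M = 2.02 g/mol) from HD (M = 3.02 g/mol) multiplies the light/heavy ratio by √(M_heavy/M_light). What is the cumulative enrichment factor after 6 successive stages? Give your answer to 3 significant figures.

The single-stage factor is √(M_heavy/M_light), so 6 stages give [√(3.02/2.02)]^6 = (3.02/2.02)^(6/2).
= 1.49505^3 = 3.34.

3.34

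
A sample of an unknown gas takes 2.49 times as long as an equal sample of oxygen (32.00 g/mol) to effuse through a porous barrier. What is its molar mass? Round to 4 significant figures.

From Graham's law, t_X/t_O₂ = √(M_X/M_O₂).
2.49 = √(M_X/32.00)
M_X = 32.00 × 2.49² = 32.00 × 6.200 = 198.4 g/mol

198.4 g/mol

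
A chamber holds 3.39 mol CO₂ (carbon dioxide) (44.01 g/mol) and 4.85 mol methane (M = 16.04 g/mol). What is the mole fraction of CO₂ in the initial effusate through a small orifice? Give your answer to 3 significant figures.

0.297

Effusion rate of each component ∝ n_i/√M_i (partial pressure × 1/√M).
x_CO₂(eff) = (n_CO₂/√M_CO₂) / (n_CO₂/√M_CO₂ + n_CH₄/√M_CH₄)
= (3.39/√44.01) / (3.39/√44.01 + 4.85/√16.04) = 0.5110/(0.5110 + 1.211) = 0.297.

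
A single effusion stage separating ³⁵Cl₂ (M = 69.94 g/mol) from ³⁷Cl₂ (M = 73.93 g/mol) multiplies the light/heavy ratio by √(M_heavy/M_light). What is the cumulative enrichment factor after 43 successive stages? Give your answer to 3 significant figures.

The single-stage factor is √(M_heavy/M_light), so 43 stages give [√(73.93/69.94)]^43 = (73.93/69.94)^(43/2).
= 1.05705^(43/2) = 3.30.

3.30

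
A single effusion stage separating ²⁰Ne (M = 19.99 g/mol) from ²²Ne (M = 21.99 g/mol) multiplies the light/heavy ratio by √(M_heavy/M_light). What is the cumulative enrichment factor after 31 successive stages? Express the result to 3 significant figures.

4.38

The single-stage factor is √(M_heavy/M_light), so 31 stages give [√(21.99/19.99)]^31 = (21.99/19.99)^(31/2).
= 1.10005^(31/2) = 4.38.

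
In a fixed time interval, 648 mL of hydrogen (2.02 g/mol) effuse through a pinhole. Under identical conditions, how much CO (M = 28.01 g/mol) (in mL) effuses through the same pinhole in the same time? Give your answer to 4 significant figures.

174.0 mL

Using Graham's law: rate_CO/rate_H₂ = √(M_H₂/M_CO) = √(2.02/28.01) = √0.07212 = 0.2685.
So the volume for CO is 648 × 0.2685 = 174.0 mL.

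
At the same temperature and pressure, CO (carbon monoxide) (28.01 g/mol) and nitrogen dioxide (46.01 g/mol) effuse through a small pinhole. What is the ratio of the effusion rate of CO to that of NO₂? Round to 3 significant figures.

Using Graham's law: rate_CO/rate_NO₂ = √(M_NO₂/M_CO) = √(46.01/28.01) = √1.643 = 1.28.

1.28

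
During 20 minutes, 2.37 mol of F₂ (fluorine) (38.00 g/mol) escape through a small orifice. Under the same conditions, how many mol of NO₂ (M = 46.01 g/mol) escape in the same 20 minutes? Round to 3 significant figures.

By Graham's law, rate_NO₂/rate_F₂ = √(M_F₂/M_NO₂) = √(38.00/46.01) = √0.8259 = 0.9088.
So the amount for NO₂ is 2.37 × 0.9088 = 2.15 mol.

2.15 mol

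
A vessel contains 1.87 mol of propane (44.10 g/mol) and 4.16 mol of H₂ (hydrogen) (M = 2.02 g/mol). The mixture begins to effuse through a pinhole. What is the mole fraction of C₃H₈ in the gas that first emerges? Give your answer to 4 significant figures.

The effusion rate of species i is ∝ p_i/√M_i ∝ n_i/√M_i.
Mole fraction of C₃H₈ in the effusate = (n_C₃H₈/√M_C₃H₈) / (n_C₃H₈/√M_C₃H₈ + n_H₂/√M_H₂)
= (1.87/√44.10) / (1.87/√44.10 + 4.16/√2.02) = 0.2816/(0.2816 + 2.927) = 0.08776.

0.08776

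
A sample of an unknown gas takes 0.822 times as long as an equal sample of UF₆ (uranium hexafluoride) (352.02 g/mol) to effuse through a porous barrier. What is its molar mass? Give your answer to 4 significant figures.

237.9 g/mol

Using Graham's law: t_X/t_UF₆ = √(M_X/M_UF₆).
0.822 = √(M_X/352.02)
M_X = 352.02 × 0.822² = 352.02 × 0.6757 = 237.9 g/mol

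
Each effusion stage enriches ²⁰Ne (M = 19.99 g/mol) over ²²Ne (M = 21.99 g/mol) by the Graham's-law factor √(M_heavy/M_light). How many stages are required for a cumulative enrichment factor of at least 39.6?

Per stage α = (21.99/19.99)^(1/2) = 1.10005^0.5, giving ln α = 0.04768.
Need α^N ≥ 39.6 ⇒ N ≥ ln(39.6) / ln α = 3.679 / 0.04768 = 77.16.
So at least 78 stages are needed.

78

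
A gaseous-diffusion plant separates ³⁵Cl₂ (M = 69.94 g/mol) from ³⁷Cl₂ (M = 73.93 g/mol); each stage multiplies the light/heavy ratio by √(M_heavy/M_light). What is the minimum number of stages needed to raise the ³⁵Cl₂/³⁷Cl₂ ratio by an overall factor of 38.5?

132

With α = √(73.93/69.94) per stage, ln α = ½ ln(1.05705) = 0.02774.
Need α^N ≥ 38.5 ⇒ N ≥ ln(38.5) / ln α = 3.651 / 0.02774 = 131.60.
Rounding up, N = 132 stages.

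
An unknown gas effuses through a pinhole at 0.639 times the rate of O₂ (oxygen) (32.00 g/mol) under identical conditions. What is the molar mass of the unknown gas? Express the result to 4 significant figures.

Using Graham's law: rate_X/rate_O₂ = √(M_O₂/M_X).
0.639 = √(32.00/M_X)
M_X = 32.00 / 0.639² = 32.00 / 0.4083 = 78.37 g/mol

78.37 g/mol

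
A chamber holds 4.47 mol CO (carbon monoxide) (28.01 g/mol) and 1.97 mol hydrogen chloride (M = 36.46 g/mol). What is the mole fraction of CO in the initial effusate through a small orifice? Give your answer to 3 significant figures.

Rate_i ∝ x_i/√M_i (Graham's law weighted by mole fraction), so the effusate composition follows n_i/√M_i.
So x_CO in the escaping gas = (n_CO/√M_CO) / Σ(n_i/√M_i)
= (4.47/√28.01) / (4.47/√28.01 + 1.97/√36.46) = 0.8446/(0.8446 + 0.3263) = 0.721.

0.721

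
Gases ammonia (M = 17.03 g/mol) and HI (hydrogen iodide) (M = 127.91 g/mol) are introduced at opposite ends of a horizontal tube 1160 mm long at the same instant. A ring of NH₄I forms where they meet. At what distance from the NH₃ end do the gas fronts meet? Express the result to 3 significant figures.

The fronts meet when d_NH₃ + d_HI = L with d_NH₃/d_HI = √(M_HI/M_NH₃) (Graham's law). Here √(M_HI/M_NH₃) = √(127.91/17.03) = 2.741.
With d_NH₃ + d_HI = 1160 mm, d_HI = 1160/(1 + 2.741) = 310.1 mm.
d_NH₃ = 1160 − 310.1 = 850 mm.

850 mm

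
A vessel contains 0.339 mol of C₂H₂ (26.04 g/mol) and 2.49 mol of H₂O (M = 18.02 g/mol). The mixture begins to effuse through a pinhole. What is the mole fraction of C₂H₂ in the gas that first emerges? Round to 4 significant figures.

Each component's effusion rate ∝ (its partial pressure)·(1/√M) ∝ n_i/√M_i.
x_C₂H₂(eff) = (n_C₂H₂/√M_C₂H₂) / (n_C₂H₂/√M_C₂H₂ + n_H₂O/√M_H₂O)
= (0.339/√26.04) / (0.339/√26.04 + 2.49/√18.02) = 0.06643/(0.06643 + 0.5866) = 0.1017.

0.1017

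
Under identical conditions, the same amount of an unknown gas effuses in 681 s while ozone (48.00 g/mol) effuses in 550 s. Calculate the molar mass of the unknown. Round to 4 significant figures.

Since effusion rate ∝ 1/√M, t_X/t_O₃ = √(M_X/M_O₃).
681/550 = 1.238 = √(M_X/48.00)
M_X = 48.00 × 1.238² = 48.00 × 1.533 = 73.59 g/mol

73.59 g/mol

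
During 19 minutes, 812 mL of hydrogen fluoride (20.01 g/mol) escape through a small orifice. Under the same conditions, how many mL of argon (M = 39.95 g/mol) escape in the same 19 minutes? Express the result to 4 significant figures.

Using Graham's law: rate_Ar/rate_HF = √(M_HF/M_Ar) = √(20.01/39.95) = √0.5009 = 0.7077.
So the volume for Ar is 812 × 0.7077 = 574.7 mL.

574.7 mL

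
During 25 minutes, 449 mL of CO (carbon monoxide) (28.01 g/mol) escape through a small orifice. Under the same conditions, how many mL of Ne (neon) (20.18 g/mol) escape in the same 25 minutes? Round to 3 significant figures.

529 mL

Graham's law gives rate_Ne/rate_CO = √(M_CO/M_Ne) = √(28.01/20.18) = √1.388 = 1.178.
So the volume for Ne is 449 × 1.178 = 529 mL.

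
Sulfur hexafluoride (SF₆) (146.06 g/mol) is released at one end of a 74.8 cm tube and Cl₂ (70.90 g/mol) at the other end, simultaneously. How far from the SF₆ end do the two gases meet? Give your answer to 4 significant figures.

30.71 cm

In equal time, each gas travels a distance ∝ its rate ∝ 1/√M, so d_SF₆/d_Cl₂ = √(M_Cl₂/M_SF₆) = √(70.90/146.06) = 0.6967.
With d_SF₆ + d_Cl₂ = 74.8 cm, d_Cl₂ = 74.8/(1 + 0.6967) = 44.09 cm.
d_SF₆ = 74.8 − 44.09 = 30.71 cm.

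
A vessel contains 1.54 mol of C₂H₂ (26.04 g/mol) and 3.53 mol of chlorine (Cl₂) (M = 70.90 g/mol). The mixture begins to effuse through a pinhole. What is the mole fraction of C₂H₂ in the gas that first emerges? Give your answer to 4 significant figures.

Each component's effusion rate ∝ (its partial pressure)·(1/√M) ∝ n_i/√M_i.
So x_C₂H₂ in the escaping gas = (n_C₂H₂/√M_C₂H₂) / Σ(n_i/√M_i)
= (1.54/√26.04) / (1.54/√26.04 + 3.53/√70.90) = 0.3018/(0.3018 + 0.4192) = 0.4186.

0.4186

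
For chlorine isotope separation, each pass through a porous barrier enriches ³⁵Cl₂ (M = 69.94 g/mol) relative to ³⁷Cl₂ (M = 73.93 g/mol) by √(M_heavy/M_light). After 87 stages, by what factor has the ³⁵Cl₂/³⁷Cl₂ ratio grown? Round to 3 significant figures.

After 87 stages the ratio has grown by (√(73.93/69.94))^87 = (73.93/69.94)^(87/2).
= 1.05705^(87/2) = 11.2.

11.2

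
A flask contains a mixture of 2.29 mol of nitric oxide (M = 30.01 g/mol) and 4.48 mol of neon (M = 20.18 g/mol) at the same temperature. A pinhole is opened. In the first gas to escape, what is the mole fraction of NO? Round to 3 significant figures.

0.295

Effusion rate of each component ∝ n_i/√M_i (partial pressure × 1/√M).
So x_NO in the escaping gas = (n_NO/√M_NO) / Σ(n_i/√M_i)
= (2.29/√30.01) / (2.29/√30.01 + 4.48/√20.18) = 0.4180/(0.4180 + 0.9973) = 0.295.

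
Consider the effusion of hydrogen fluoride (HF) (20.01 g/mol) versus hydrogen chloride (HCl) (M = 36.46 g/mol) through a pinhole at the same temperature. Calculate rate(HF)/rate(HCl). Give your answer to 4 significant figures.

1.350

Graham's law gives rate_HF/rate_HCl = √(M_HCl/M_HF) = √(36.46/20.01) = √1.822 = 1.350.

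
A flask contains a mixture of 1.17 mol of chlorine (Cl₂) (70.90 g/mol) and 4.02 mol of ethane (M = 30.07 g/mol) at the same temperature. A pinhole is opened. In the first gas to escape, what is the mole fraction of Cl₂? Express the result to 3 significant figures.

0.159

Rate_i ∝ x_i/√M_i (Graham's law weighted by mole fraction), so the effusate composition follows n_i/√M_i.
So x_Cl₂ in the escaping gas = (n_Cl₂/√M_Cl₂) / Σ(n_i/√M_i)
= (1.17/√70.90) / (1.17/√70.90 + 4.02/√30.07) = 0.1390/(0.1390 + 0.7331) = 0.159.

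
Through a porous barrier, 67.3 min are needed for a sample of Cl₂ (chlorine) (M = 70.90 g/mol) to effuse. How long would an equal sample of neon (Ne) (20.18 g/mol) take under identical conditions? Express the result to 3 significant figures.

By Graham's law, t_Ne/t_Cl₂ = √(M_Ne/M_Cl₂) = √(20.18/70.90) = √0.2846 = 0.5335.
So the time for Ne is 67.3 × 0.5335 = 35.9 min.

35.9 min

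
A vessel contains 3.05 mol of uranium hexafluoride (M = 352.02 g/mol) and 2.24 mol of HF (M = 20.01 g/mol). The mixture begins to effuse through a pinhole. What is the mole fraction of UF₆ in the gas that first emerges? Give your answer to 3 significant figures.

The effusion rate of species i is ∝ p_i/√M_i ∝ n_i/√M_i.
x_UF₆(eff) = (n_UF₆/√M_UF₆) / (n_UF₆/√M_UF₆ + n_HF/√M_HF)
= (3.05/√352.02) / (3.05/√352.02 + 2.24/√20.01) = 0.1626/(0.1626 + 0.5008) = 0.245.

0.245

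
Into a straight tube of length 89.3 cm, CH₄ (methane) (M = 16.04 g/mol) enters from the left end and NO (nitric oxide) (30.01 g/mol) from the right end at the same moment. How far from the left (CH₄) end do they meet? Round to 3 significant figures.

51.6 cm

Graham's law gives d_CH₄/d_NO = rate_CH₄/rate_NO = √(M_NO/M_CH₄) = √(30.01/16.04) = 1.368.
With d_CH₄ + d_NO = 89.3 cm, d_NO = 89.3/(1 + 1.368) = 37.71 cm.
d_CH₄ = 89.3 − 37.71 = 51.6 cm.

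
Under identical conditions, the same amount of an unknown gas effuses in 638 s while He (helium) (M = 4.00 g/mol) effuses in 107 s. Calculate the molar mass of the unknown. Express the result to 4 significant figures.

Graham's law gives t_X/t_He = √(M_X/M_He).
638/107 = 5.963 = √(M_X/4.00)
M_X = 4.00 × 5.963² = 4.00 × 35.55 = 142.2 g/mol

142.2 g/mol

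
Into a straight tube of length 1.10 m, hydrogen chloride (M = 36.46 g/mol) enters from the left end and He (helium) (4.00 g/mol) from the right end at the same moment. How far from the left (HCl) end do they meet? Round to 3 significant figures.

Graham's law gives d_HCl/d_He = rate_HCl/rate_He = √(M_He/M_HCl) = √(4.00/36.46) = 0.3312.
With d_HCl + d_He = 1.10 m, d_He = 1.10/(1 + 0.3312) = 0.8263 m.
d_HCl = 1.10 − 0.8263 = 0.274 m.

0.274 m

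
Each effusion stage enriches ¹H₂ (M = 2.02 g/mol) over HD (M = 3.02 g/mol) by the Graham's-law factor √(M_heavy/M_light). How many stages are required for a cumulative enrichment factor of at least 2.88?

6

Per stage α = (3.02/2.02)^(1/2) = 1.49505^0.5, giving ln α = 0.2011.
Need α^N ≥ 2.88 ⇒ N ≥ ln(2.88) / ln α = 1.058 / 0.2011 = 5.26.
So at least 6 stages are needed.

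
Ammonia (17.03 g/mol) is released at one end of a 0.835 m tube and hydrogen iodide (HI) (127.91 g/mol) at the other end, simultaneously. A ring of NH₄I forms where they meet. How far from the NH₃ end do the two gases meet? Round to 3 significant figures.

0.612 m

Distances travelled in equal time are proportional to diffusion rates, so d_NH₃/d_HI = √(M_HI/M_NH₃) = √(127.91/17.03) = 2.741.
With d_NH₃ + d_HI = 0.835 m, d_HI = 0.835/(1 + 2.741) = 0.2232 m.
d_NH₃ = 0.835 − 0.2232 = 0.612 m.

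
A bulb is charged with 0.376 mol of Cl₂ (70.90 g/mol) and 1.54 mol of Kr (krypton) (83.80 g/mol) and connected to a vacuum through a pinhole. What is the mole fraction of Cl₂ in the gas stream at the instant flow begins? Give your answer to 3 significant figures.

0.210

Rate_i ∝ x_i/√M_i (Graham's law weighted by mole fraction), so the effusate composition follows n_i/√M_i.
x_Cl₂(eff) = (n_Cl₂/√M_Cl₂) / (n_Cl₂/√M_Cl₂ + n_Kr/√M_Kr)
= (0.376/√70.90) / (0.376/√70.90 + 1.54/√83.80) = 0.04465/(0.04465 + 0.1682) = 0.210.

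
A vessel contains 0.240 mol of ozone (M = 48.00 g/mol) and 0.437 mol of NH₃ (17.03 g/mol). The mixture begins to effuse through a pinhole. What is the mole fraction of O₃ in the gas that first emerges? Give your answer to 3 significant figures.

0.246

Rate_i ∝ x_i/√M_i (Graham's law weighted by mole fraction), so the effusate composition follows n_i/√M_i.
So x_O₃ in the escaping gas = (n_O₃/√M_O₃) / Σ(n_i/√M_i)
= (0.240/√48.00) / (0.240/√48.00 + 0.437/√17.03) = 0.03464/(0.03464 + 0.1059) = 0.246.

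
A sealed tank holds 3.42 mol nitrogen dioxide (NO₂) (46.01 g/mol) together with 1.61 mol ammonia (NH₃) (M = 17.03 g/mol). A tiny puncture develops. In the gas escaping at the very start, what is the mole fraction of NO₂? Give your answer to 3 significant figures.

0.564

Rate_i ∝ x_i/√M_i (Graham's law weighted by mole fraction), so the effusate composition follows n_i/√M_i.
x_NO₂(eff) = (n_NO₂/√M_NO₂) / (n_NO₂/√M_NO₂ + n_NH₃/√M_NH₃)
= (3.42/√46.01) / (3.42/√46.01 + 1.61/√17.03) = 0.5042/(0.5042 + 0.3901) = 0.564.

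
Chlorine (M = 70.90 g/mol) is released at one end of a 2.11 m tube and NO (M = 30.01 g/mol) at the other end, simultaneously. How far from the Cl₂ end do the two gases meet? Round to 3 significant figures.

Distances travelled in equal time are proportional to diffusion rates, so d_Cl₂/d_NO = √(M_NO/M_Cl₂) = √(30.01/70.90) = 0.6506.
With d_Cl₂ + d_NO = 2.11 m, d_NO = 2.11/(1 + 0.6506) = 1.278 m.
d_Cl₂ = 2.11 − 1.278 = 0.832 m.

0.832 m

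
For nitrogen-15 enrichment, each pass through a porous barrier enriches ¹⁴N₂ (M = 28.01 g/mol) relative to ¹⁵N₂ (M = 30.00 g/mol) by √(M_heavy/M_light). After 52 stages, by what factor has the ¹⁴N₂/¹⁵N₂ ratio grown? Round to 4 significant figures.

The single-stage factor is √(M_heavy/M_light), so 52 stages give [√(30.00/28.01)]^52 = (30.00/28.01)^(52/2).
= 1.07105^26 = 5.957.

5.957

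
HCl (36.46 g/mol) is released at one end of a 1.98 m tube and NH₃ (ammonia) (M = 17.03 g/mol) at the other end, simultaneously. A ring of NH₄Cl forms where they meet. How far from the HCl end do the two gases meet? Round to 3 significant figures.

The fronts meet when d_HCl + d_NH₃ = L with d_HCl/d_NH₃ = √(M_NH₃/M_HCl) (Graham's law). Here √(M_NH₃/M_HCl) = √(17.03/36.46) = 0.6834.
With d_HCl + d_NH₃ = 1.98 m, d_NH₃ = 1.98/(1 + 0.6834) = 1.176 m.
d_HCl = 1.98 − 1.176 = 0.804 m.

0.804 m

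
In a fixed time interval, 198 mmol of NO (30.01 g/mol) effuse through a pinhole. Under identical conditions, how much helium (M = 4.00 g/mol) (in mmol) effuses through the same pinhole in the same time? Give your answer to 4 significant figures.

542.3 mmol

By Graham's law, rate_He/rate_NO = √(M_NO/M_He) = √(30.01/4.00) = √7.503 = 2.739.
So the amount for He is 198 × 2.739 = 542.3 mmol.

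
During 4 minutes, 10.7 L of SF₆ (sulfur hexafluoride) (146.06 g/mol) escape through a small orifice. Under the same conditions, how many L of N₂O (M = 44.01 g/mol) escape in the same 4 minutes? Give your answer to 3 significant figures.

19.5 L

Since effusion rate ∝ 1/√M, rate_N₂O/rate_SF₆ = √(M_SF₆/M_N₂O) = √(146.06/44.01) = √3.319 = 1.822.
So the volume for N₂O is 10.7 × 1.822 = 19.5 L.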